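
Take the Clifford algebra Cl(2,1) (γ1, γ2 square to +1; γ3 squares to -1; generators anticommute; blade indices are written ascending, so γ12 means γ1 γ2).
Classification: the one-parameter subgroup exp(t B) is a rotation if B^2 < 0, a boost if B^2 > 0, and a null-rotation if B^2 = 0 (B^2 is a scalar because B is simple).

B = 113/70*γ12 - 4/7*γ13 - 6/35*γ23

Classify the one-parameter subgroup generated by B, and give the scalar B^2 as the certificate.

B^2 term by term: the squares give (113/70)^2*(γ12)^2 + (-4/7)^2*(γ13)^2 + (-6/35)^2*(γ23)^2 = 12769/4900*(-1) + 16/49*(+1) + 36/1225*(+1) = -9/4 (each basis 2-blade squares to minus the product of its generators' squares); cross terms between blades sharing an index anticommute and cancel. So B^2 = -9/4.
Answer: rotation, certificate B^2 = -9/4. Check the certificate: B^2 = -9/4, and that sign is decisive whatever form B takes.


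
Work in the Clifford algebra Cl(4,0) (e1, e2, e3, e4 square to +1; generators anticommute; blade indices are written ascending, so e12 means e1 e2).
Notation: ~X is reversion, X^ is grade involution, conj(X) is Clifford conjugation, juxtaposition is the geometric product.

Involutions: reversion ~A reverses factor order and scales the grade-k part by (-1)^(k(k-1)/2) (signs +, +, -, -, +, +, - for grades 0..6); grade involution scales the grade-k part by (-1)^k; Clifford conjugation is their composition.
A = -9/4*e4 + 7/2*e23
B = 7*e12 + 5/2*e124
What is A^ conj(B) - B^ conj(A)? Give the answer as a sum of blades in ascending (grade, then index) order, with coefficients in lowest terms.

first term: 45/8*e12 + 49/2*e13 - 63/4*e124 - 35/4*e134
second term: -45/8*e12 - 49/2*e13 + 63/4*e124 + 35/4*e134
Answer: 45/4*e12 + 49*e13 - 63/2*e124 - 35/2*e134


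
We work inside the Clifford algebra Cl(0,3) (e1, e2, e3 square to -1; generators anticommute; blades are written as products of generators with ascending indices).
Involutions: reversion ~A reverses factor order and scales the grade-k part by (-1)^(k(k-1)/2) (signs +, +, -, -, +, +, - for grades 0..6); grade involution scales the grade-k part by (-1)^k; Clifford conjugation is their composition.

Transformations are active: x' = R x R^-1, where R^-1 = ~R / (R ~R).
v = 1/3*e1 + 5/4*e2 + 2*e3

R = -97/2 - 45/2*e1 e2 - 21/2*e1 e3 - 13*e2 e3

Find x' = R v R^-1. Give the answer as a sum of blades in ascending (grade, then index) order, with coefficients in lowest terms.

~R = -97/2 + 45/2*e1 e2 + 21/2*e1 e3 + 13*e2 e3, and R ~R = 12551/4, so R^-1 = ~R / (12551/4).
R v = 791/24*e1 - 337/8*e2 - 467/4*e3 - 869/24*e1 e2 e3
Answer: -79235/75306*e1 - 9543/50204*e2 + 53429/25102*e3


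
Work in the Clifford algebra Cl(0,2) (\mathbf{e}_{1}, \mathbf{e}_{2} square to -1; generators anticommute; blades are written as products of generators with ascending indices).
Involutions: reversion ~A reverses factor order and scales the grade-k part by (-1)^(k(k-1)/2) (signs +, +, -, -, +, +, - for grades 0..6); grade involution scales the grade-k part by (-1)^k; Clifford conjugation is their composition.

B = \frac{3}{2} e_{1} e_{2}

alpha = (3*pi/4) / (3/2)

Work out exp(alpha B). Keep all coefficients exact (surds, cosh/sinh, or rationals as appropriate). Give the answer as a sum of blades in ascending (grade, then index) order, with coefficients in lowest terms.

B^2 = (\frac{3}{2})^2*(e_{1} e_{2})^2 = \frac{9}{4}*(-1) = -\frac{9}{4} (a basis 2-blade squares to minus the product of its generators' squares).
B^2 = -\frac{9}{4} — circular case — the even/odd split gives cos and sin: l = \frac{3}{2}, alpha*l = \frac{3 \pi}{4}, so exp(alpha B) = cos(\frac{3 \pi}{4}) + (sin(\frac{3 \pi}{4})/(\frac{3}{2}))*B = - \frac{\sqrt{2}}{2} + (\frac{\sqrt{2}}{3})*B.
Answer: - \frac{\sqrt{2}}{2} + \frac{\sqrt{2}}{2} e_{1} e_{2}


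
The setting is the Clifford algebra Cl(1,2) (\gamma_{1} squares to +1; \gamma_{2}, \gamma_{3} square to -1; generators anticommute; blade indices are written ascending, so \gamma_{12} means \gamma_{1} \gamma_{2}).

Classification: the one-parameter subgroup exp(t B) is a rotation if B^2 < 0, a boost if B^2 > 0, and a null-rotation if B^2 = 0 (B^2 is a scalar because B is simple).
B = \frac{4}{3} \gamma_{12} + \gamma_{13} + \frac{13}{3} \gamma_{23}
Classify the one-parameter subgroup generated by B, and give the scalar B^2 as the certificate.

B^2 term by term: the squares give (\frac{4}{3})^2*(\gamma_{12})^2 + (1)^2*(\gamma_{13})^2 + (\frac{13}{3})^2*(\gamma_{23})^2 = \frac{16}{9}*(+1) + 1*(+1) + \frac{169}{9}*(-1) = -16 (each basis 2-blade squares to minus the product of its generators' squares); cross terms between blades sharing an index anticommute and cancel. So B^2 = -16.
Answer: rotation, certificate B^2 = -16. Because -16 is invariant under every versor sandwich, the classification follows from its sign alone.


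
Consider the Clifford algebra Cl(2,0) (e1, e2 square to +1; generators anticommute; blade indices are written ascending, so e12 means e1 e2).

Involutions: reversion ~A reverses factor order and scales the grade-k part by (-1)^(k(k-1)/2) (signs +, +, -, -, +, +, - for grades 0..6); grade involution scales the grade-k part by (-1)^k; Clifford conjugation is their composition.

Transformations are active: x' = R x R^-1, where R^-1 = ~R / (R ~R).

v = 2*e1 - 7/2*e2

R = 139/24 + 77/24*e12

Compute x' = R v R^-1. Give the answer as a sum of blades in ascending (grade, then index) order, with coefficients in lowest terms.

~R = 139/24 - 77/24*e12, and R ~R = 12625/288, so R^-1 = ~R / (12625/288).
R v = 17/48*e1 - 427/16*e2
Answer: -48137/25250*e1 - 44842/12625*e2


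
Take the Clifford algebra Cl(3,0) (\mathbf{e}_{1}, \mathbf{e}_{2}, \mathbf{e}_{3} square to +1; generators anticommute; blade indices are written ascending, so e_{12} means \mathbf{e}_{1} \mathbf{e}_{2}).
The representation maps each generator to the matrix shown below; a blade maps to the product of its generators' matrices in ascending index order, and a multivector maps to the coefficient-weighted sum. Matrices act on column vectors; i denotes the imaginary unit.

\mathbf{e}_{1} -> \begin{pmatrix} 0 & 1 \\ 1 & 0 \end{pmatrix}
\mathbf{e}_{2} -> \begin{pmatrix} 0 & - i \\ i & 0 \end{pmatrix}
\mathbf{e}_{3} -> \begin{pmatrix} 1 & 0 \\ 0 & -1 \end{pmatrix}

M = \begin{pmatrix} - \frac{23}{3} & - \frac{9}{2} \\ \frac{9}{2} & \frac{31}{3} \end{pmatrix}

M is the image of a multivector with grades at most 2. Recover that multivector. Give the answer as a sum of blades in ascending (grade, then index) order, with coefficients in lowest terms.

Method: 1, rho(e_{1}), rho(e_{2}), rho(e_{3}) form a trace-orthogonal basis of the 2x2 complex matrices (tr(X Y) = 2 if X = Y, else 0), so M = m0*1 + m1*rho(e_{1}) + m2*rho(e_{2}) + m3*rho(e_{3}) with m0 = tr(M)/2 = \frac{4}{3}, m1 = tr(M rho(e_{1}))/2 = 0, m2 = tr(M rho(e_{2}))/2 = - \frac{9 i}{2}, m3 = tr(M rho(e_{3}))/2 = -9.
Multiplying table entries, the bivector images are rho(e_{12}) = i*rho(e_{3}), rho(e_{13}) = -i*rho(e_{2}), rho(e_{23}) = i*rho(e_{1}); with real blade coefficients the real parts of m0..m3 are the coefficients of 1, e_{1}, e_{2}, e_{3} and the imaginary parts give the bivectors (e_{23}: Im m1, e_{13}: -Im m2, e_{12}: Im m3).
Answer: \frac{4}{3} - 9 e_{3} + \frac{9}{2} e_{13}


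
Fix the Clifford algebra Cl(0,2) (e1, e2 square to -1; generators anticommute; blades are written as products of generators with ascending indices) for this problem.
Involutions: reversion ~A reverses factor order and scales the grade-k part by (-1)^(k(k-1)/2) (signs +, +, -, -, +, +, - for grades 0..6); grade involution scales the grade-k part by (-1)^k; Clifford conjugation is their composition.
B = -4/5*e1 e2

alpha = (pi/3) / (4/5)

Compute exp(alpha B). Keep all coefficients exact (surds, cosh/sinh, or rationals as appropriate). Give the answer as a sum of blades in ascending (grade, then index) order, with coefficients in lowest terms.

B^2 = (-4/5)^2*(e1 e2)^2 = 16/25*(-1) = -16/25 (a basis 2-blade squares to minus the product of its generators' squares).
B^2 = -16/25 — B^2 < 0, so the exponential closes trigonometrically: l = 4/5, alpha*l = pi/3, so exp(alpha B) = cos(pi/3) + (sin(pi/3)/(4/5))*B = 1/2 + (5*sqrt(3)/8)*B.
Answer: 1/2 - sqrt(3)/2*e1 e2


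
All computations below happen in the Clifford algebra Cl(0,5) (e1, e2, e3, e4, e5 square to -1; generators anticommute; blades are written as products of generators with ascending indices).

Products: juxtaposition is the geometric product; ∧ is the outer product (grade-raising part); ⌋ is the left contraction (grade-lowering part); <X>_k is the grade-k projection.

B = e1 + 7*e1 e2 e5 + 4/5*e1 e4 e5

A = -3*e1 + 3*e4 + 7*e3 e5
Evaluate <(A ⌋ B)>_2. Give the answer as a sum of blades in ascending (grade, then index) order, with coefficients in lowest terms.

step 1: 3 + 12/5*e1 e5 + 21*e2 e5 + 12/5*e4 e5
step 2: 12/5*e1 e5 + 21*e2 e5 + 12/5*e4 e5
Answer: 12/5*e1 e5 + 21*e2 e5 + 12/5*e4 e5


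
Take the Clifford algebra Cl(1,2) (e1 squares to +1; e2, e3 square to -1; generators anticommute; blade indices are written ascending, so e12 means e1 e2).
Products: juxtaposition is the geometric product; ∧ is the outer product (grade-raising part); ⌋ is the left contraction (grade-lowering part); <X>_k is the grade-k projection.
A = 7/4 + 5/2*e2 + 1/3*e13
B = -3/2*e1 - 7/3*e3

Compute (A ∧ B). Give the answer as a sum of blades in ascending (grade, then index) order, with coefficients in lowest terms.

step 1: -21/8*e1 - 49/12*e3 + 15/4*e12 - 35/6*e23
Answer: -21/8*e1 - 49/12*e3 + 15/4*e12 - 35/6*e23


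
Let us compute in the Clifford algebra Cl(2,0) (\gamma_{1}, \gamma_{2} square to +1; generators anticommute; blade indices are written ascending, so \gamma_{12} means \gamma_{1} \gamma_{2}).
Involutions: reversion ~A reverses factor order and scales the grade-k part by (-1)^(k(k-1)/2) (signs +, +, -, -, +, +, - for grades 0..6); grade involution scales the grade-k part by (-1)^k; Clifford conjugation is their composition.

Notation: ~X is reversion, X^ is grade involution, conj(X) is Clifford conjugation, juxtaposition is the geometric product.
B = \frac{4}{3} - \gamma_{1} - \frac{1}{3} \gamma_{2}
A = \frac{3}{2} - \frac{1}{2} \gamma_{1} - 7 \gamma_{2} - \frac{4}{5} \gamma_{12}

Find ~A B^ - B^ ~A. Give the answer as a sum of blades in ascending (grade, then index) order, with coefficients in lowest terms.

first term: -\frac{5}{6} + \frac{11}{10} \gamma_{1} - \frac{289}{30} \gamma_{2} + \frac{79}{10} \gamma_{12}
second term: -\frac{5}{6} + \frac{17}{30} \gamma_{1} - \frac{241}{30} \gamma_{2} - \frac{173}{30} \gamma_{12}
Answer: \frac{8}{15} \gamma_{1} - \frac{8}{5} \gamma_{2} + \frac{41}{3} \gamma_{12}


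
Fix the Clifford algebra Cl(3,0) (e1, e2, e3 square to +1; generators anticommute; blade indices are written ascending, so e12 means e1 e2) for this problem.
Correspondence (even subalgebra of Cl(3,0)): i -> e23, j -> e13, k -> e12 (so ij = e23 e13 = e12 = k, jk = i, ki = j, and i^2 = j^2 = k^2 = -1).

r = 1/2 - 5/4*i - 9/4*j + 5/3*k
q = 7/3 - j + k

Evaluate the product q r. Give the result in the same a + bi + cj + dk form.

In blades: q = 7/3 + e12 - e13, r = 1/2 + 5/3*e12 - 9/4*e13 - 5/4*e23.
Distribute q over r term by term (generator squares from the signature, products reordered to ascending indices): (7/3)*r = 7/6 + 35/9*e12 - 21/4*e13 - 35/12*e23; (e12)*r = -5/3 + 1/2*e12 - 5/4*e13 + 9/4*e23; (-e13)*r = -9/4 - 5/4*e12 - 1/2*e13 - 5/3*e23.
Sum: -11/4 + 113/36*e12 - 7*e13 - 7/3*e23; translating back through the correspondence:
Answer: -11/4 - 7/3*i - 7j + 113/36*k


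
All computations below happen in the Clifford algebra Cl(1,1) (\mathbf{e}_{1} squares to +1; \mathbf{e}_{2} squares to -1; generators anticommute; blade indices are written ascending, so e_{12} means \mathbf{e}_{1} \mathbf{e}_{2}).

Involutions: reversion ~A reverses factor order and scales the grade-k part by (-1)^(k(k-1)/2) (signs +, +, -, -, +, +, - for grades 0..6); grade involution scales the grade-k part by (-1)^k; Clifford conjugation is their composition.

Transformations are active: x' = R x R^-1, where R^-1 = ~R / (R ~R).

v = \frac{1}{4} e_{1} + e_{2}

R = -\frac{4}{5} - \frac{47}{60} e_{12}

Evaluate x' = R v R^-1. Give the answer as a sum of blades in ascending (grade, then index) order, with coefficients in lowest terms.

~R = -\frac{4}{5} + \frac{47}{60} e_{12}, and R ~R = \frac{19}{720}, so R^-1 = ~R / (\frac{19}{720}).
R v = \frac{7}{12} e_{1} - \frac{29}{48} e_{2}
Answer: -\frac{2707}{76} e_{1} + \frac{677}{19} e_{2}


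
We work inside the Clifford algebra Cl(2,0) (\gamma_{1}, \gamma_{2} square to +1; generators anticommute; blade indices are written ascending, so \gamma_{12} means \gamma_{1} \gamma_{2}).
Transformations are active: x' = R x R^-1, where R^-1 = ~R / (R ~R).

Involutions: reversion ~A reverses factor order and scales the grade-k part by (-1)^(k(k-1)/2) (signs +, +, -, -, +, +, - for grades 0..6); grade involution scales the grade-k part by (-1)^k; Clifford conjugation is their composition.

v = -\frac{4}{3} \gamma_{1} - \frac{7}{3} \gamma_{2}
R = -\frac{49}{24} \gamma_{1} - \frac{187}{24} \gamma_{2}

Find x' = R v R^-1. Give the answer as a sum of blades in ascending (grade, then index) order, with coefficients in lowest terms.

~R = -\frac{49}{24} \gamma_{1} - \frac{187}{24} \gamma_{2}, and R ~R = \frac{18685}{288}, so R^-1 = ~R / (\frac{18685}{288}).
R v = \frac{1505}{72} - \frac{45}{8} \gamma_{12}
Answer: \frac{199}{11211} \gamma_{1} - \frac{30128}{11211} \gamma_{2}


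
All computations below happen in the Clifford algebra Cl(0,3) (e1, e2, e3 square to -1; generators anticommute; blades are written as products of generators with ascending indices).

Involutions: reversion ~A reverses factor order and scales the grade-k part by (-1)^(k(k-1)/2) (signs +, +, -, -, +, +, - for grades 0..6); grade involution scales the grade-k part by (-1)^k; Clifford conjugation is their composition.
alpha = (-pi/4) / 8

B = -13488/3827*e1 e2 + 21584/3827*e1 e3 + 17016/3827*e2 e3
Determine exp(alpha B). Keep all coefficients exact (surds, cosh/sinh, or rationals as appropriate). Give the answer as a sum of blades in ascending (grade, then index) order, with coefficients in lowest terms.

B^2 term by term: the squares give (-13488/3827)^2*(e1 e2)^2 + (21584/3827)^2*(e1 e3)^2 + (17016/3827)^2*(e2 e3)^2 = 181926144/14645929*(-1) + 465869056/14645929*(-1) + 289544256/14645929*(-1) = -64 (each basis 2-blade squares to minus the product of its generators' squares); cross terms between blades sharing an index anticommute and cancel. So B^2 = -64.
B^2 = -64 — circular case — the even/odd split gives cos and sin: l = 8, alpha*l = -pi/4, so exp(alpha B) = cos(-pi/4) + (sin(-pi/4)/8)*B = sqrt(2)/2 + (-sqrt(2)/16)*B.
Answer: sqrt(2)/2 + 843*sqrt(2)/3827*e1 e2 - 1349*sqrt(2)/3827*e1 e3 - 2127*sqrt(2)/7654*e2 e3


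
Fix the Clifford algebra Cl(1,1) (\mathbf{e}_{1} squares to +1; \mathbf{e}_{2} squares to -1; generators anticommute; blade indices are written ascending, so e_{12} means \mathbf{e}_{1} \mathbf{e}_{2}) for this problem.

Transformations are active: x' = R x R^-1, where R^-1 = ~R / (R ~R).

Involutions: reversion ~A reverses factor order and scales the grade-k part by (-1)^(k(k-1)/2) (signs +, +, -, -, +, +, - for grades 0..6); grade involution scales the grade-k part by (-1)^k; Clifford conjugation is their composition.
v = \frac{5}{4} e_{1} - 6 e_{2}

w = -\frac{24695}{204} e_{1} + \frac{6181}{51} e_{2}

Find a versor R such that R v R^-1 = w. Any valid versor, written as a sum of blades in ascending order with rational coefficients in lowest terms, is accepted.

Since q(v) = q(w) = -\frac{551}{16}, the sum R = v + w = -\frac{6110}{51} e_{1} + \frac{5875}{51} e_{2} does the job whenever invertible.
Answer: -\frac{6110}{51} e_{1} + \frac{5875}{51} e_{2}


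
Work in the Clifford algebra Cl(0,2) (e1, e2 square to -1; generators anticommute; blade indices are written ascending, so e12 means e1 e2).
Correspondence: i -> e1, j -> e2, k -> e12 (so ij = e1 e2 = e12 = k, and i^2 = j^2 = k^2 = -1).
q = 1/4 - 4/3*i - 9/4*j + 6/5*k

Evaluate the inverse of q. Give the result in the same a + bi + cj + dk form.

In blades: q = 1/4 - 4/3*e1 - 9/4*e2 + 6/5*e12.
With qbar = 1/4 + 4/3*e1 + 9/4*e2 - 6/5*e12 (scalar fixed, mapped units negated), q qbar = 15017/1800 (the sum of squared coefficients), so q^-1 = qbar / (15017/1800) = 450/15017 + 2400/15017*e1 + 4050/15017*e2 - 2160/15017*e12; translating back:
Answer: 450/15017 + 2400/15017*i + 4050/15017*j - 2160/15017*k


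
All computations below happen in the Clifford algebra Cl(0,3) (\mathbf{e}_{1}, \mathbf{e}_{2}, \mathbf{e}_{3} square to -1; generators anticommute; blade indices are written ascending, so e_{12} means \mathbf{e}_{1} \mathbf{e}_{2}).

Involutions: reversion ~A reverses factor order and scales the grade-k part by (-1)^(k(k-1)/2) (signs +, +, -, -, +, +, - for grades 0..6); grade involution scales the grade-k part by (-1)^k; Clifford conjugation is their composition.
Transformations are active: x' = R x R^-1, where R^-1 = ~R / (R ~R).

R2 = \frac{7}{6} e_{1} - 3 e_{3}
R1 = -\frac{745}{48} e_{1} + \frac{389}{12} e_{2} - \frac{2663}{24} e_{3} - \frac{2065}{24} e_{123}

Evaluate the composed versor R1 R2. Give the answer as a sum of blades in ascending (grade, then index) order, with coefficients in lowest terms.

Distribute over the terms of R2 (each basis-blade product reordered to ascending indices, repeated generators contracted through their squares):
R1 (\frac{7}{6} e_{1}) = \frac{5215}{288} - \frac{2723}{72} e_{12} + \frac{18641}{144} e_{13} + \frac{14455}{144} e_{23}
R1 (-3 e_{3}) = -\frac{2663}{8} - \frac{2065}{8} e_{12} + \frac{745}{16} e_{13} - \frac{389}{4} e_{23}
Summing the partial products and collecting blades:
Answer: -\frac{90653}{288} - \frac{5327}{18} e_{12} + \frac{12673}{72} e_{13} + \frac{451}{144} e_{23}


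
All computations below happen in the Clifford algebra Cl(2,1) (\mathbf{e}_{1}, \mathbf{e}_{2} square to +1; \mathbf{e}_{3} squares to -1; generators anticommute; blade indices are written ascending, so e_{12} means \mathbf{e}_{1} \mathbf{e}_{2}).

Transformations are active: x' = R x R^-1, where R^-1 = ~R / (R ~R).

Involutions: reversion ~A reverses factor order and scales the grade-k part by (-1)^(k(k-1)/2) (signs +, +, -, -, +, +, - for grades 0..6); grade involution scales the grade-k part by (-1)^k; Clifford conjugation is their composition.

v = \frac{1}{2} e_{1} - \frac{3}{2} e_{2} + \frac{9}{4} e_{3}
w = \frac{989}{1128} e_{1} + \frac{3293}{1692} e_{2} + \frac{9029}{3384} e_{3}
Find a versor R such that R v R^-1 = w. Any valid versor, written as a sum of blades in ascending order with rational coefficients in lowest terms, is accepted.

R = v + w = \frac{1553}{1128} e_{1} + \frac{755}{1692} e_{2} + \frac{16643}{3384} e_{3} works: the equal norms (-\frac{41}{16}) guarantee its sandwich swaps v into w.
Answer: \frac{1553}{1128} e_{1} + \frac{755}{1692} e_{2} + \frac{16643}{3384} e_{3}


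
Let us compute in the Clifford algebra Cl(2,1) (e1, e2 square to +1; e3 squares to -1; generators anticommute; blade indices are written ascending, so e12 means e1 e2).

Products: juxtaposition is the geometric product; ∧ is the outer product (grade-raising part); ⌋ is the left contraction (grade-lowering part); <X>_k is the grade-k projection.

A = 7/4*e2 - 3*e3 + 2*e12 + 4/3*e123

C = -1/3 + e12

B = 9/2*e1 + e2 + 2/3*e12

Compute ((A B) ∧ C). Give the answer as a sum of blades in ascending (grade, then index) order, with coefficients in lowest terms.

step 1: 5/12 + 5/6*e1 - 9*e2 - 8/9*e3 - 63/8*e12 + 73/6*e13 + 9*e23 - 2*e123
step 2: -5/36 - 5/18*e1 + 3*e2 + 8/27*e3 + 73/24*e12 - 73/18*e13 - 3*e23 - 2/9*e123
Answer: -5/36 - 5/18*e1 + 3*e2 + 8/27*e3 + 73/24*e12 - 73/18*e13 - 3*e23 - 2/9*e123


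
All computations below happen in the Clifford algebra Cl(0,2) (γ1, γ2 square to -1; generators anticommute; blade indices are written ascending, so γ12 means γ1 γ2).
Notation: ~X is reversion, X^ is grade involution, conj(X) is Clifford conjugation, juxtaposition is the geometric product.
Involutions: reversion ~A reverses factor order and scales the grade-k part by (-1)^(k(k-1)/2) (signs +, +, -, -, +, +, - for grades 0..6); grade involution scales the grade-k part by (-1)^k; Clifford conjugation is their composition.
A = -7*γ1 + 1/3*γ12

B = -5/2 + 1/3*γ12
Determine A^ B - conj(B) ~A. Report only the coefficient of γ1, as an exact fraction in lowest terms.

first term: -1/9 - 35/2*γ1 - 7/3*γ2 - 5/6*γ12
second term: -1/9 + 35/2*γ1 + 7/3*γ2 + 5/6*γ12
Answer: -35


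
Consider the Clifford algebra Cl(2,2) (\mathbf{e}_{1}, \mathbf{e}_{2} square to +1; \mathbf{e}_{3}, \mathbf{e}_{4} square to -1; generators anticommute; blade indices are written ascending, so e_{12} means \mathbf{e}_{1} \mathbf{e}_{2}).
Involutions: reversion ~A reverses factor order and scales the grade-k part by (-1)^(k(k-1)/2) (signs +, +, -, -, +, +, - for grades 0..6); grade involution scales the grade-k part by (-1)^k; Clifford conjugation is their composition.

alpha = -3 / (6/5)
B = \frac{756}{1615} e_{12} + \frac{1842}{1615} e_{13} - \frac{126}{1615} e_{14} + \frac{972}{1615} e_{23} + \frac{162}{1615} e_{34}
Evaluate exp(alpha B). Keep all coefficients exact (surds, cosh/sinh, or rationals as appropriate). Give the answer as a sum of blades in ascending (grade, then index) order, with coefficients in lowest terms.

B^2 term by term: the squares give (\frac{756}{1615})^2*(e_{12})^2 + (\frac{1842}{1615})^2*(e_{13})^2 + (-\frac{126}{1615})^2*(e_{14})^2 + (\frac{972}{1615})^2*(e_{23})^2 + (\frac{162}{1615})^2*(e_{34})^2 = \frac{571536}{2608225}*(-1) + \frac{3392964}{2608225}*(+1) + \frac{15876}{2608225}*(+1) + \frac{944784}{2608225}*(+1) + \frac{26244}{2608225}*(-1) = \frac{36}{25} (each basis 2-blade squares to minus the product of its generators' squares); cross terms between blades sharing an index anticommute and cancel; the commuting (index-disjoint) pairs give grade-4 terms 2*c*c'*(blade product), which cancel blade by blade — e_{1234}: \frac{244944}{2608225} - \frac{244944}{2608225} = 0 — confirming B is simple. So B^2 = \frac{36}{25}.
B^2 = \frac{36}{25} — the series telescopes hyperbolically here: l = \frac{6}{5}, alpha*l = -3, so exp(alpha B) = cosh(-3) + (sinh(-3)/(\frac{6}{5}))*B = \cosh{\left(3 \right)} + (- \frac{5 \sinh{\left(3 \right)}}{6})*B.
Answer: \cosh{\left(3 \right)} - \frac{126 \sinh{\left(3 \right)}}{323} e_{12} - \frac{307 \sinh{\left(3 \right)}}{323} e_{13} + \frac{21 \sinh{\left(3 \right)}}{323} e_{14} - \frac{162 \sinh{\left(3 \right)}}{323} e_{23} - \frac{27 \sinh{\left(3 \right)}}{323} e_{34}


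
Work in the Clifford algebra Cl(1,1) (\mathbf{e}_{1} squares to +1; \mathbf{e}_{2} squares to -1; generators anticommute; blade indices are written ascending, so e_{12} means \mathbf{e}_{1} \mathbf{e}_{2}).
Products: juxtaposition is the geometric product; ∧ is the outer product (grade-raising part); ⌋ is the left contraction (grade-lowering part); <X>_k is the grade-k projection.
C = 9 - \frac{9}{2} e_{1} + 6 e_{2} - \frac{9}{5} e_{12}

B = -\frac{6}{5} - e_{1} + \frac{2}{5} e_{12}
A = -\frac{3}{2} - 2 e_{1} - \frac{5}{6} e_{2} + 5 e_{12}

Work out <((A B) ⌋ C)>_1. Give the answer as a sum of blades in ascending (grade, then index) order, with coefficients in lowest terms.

step 1: \frac{29}{5} + \frac{107}{30} e_{1} + \frac{26}{5} e_{2} - \frac{223}{30} e_{12}
step 2: \frac{1833}{100} - \frac{1773}{50} e_{1} + \frac{1419}{50} e_{2} - \frac{261}{25} e_{12}
step 3: -\frac{1773}{50} e_{1} + \frac{1419}{50} e_{2}
Answer: -\frac{1773}{50} e_{1} + \frac{1419}{50} e_{2}


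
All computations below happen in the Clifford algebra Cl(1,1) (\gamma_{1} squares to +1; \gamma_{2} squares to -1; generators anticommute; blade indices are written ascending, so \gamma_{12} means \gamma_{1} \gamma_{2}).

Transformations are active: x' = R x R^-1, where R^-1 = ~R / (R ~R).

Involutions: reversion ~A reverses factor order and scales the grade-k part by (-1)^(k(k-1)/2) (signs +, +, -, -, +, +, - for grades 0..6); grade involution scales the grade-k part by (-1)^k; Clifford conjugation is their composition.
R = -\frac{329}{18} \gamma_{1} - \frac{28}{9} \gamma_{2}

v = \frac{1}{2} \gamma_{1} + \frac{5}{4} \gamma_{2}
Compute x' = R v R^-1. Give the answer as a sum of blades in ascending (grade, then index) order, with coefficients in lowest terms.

~R = -\frac{329}{18} \gamma_{1} - \frac{28}{9} \gamma_{2}, and R ~R = \frac{35035}{108}, so R^-1 = ~R / (\frac{35035}{108}).
R v = -\frac{21}{4} - \frac{511}{24} \gamma_{12}
Answer: \frac{131}{1430} \gamma_{1} - \frac{3287}{2860} \gamma_{2}


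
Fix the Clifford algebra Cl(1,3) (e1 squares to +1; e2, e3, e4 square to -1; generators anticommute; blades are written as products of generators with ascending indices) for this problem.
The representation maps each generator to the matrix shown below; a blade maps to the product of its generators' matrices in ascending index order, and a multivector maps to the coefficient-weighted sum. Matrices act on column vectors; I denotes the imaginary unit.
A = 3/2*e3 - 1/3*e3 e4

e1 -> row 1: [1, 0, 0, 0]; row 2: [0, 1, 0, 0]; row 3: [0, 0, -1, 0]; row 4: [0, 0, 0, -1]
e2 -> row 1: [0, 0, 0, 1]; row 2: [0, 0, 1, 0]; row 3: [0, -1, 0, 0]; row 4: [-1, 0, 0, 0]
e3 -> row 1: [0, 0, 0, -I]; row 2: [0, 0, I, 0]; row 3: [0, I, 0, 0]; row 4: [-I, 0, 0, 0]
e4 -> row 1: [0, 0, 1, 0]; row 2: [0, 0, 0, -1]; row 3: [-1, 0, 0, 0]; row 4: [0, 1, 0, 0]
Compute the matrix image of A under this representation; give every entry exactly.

Bivector images (products of the table entries): rho(e3 e4) = rho(e3)rho(e4) = row 1: [0, -I, 0, 0]; row 2: [-I, 0, 0, 0]; row 3: [0, 0, 0, -I]; row 4: [0, 0, -I, 0].
M = (3/2)*rho(e3) + (-1/3)*rho(e3 e4), summed entrywise:
Answer: row 1: [0, I/3, 0, -3*I/2]; row 2: [I/3, 0, 3*I/2, 0]; row 3: [0, 3*I/2, 0, I/3]; row 4: [-3*I/2, 0, I/3, 0]


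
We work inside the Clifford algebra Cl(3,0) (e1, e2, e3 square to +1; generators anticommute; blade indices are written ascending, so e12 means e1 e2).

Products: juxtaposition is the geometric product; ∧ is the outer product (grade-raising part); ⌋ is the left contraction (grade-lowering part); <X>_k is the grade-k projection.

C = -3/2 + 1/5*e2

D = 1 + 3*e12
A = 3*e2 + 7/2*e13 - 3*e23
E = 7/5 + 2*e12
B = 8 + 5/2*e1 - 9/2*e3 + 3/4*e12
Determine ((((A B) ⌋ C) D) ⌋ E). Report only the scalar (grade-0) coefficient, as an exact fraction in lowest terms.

step 1: -18*e1 + 75/2*e2 - 35/4*e3 - 15/2*e12 + 121/4*e13 - 279/8*e23 - 15/2*e123
step 2: 15/2
step 3: 15/2 + 45/2*e12
step 4: -69/2 + 15*e12
Answer: -69/2


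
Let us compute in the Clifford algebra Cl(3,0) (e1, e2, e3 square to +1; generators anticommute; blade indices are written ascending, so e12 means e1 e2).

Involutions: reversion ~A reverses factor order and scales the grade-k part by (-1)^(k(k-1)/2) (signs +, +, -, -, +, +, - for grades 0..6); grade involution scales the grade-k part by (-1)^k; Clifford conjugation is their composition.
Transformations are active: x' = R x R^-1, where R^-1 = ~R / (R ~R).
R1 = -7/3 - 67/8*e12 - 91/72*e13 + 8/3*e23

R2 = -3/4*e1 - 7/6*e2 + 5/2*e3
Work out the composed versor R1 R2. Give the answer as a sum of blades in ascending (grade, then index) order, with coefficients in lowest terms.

Distribute over the terms of R2 (each basis-blade product reordered to ascending indices, repeated generators contracted through their squares):
R1 (-3/4*e1) = 7/4*e1 - 201/32*e2 - 91/96*e3 - 2*e123
R1 (-7/6*e2) = 469/48*e1 + 49/18*e2 + 28/9*e3 - 637/432*e123
R1 (5/2*e3) = -455/144*e1 + 20/3*e2 - 35/6*e3 - 335/16*e123
Summing the partial products and collecting blades:
Answer: 301/36*e1 + 895/288*e2 - 1057/288*e3 - 5273/216*e123


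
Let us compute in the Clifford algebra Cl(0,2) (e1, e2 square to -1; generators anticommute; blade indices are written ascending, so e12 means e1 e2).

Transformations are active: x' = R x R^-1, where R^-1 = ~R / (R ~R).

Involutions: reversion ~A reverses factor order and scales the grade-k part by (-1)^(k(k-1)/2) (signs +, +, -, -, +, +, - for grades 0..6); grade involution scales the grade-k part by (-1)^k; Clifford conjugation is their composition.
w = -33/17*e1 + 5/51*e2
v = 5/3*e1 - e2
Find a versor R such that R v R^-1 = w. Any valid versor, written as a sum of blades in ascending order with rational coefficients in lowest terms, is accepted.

Here q(v) = q(w) = -34/9; the classical choice R = v + w = -14/51*e1 - 46/51*e2 then realises v -> w under the sandwich.
Answer: -14/51*e1 - 46/51*e2


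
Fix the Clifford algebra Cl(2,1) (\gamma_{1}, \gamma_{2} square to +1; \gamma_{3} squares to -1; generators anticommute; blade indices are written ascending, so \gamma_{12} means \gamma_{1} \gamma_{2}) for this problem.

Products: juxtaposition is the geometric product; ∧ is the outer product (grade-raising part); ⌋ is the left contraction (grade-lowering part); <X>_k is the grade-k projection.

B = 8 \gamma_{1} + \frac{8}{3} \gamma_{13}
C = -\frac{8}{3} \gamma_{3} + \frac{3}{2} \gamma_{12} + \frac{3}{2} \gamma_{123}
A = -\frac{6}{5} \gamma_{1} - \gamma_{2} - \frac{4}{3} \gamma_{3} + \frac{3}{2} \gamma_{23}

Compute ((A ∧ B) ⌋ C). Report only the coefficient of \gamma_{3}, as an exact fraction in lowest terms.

step 1: 8 \gamma_{12} + \frac{32}{3} \gamma_{13} + \frac{44}{3} \gamma_{123}
step 2: 10 - 16 \gamma_{2} - 12 \gamma_{3}
Answer: -12


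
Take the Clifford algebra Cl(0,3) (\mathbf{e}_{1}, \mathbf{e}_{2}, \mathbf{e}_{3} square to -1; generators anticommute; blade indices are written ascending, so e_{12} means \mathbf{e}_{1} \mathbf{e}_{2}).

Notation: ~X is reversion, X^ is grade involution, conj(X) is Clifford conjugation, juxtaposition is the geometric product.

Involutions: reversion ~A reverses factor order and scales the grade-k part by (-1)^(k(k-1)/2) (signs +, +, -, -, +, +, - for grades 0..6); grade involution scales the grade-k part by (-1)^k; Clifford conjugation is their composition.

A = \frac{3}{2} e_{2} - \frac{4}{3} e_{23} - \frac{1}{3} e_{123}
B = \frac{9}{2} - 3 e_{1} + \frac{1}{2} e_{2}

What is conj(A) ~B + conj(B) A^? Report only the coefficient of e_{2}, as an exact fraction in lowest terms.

first term: \frac{3}{4} - \frac{27}{4} e_{2} + \frac{2}{3} e_{3} - \frac{9}{2} e_{12} - \frac{1}{6} e_{13} + 5 e_{23} - \frac{11}{2} e_{123}
second term: -\frac{3}{4} - \frac{27}{4} e_{2} - \frac{2}{3} e_{3} - \frac{9}{2} e_{12} - \frac{1}{6} e_{13} - 7 e_{23} - \frac{5}{2} e_{123}
Answer: -\frac{27}{2}


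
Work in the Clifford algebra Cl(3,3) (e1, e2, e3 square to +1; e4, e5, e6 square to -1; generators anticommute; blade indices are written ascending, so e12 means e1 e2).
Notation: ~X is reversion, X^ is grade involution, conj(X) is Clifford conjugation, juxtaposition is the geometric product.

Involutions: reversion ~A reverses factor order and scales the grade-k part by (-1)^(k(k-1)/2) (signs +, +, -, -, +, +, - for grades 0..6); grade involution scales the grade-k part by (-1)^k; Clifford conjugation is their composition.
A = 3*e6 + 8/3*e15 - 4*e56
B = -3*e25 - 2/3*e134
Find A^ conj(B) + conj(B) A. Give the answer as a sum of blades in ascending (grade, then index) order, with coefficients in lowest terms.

first term: 8*e12 - 12*e26 - 9*e256 + 16/9*e345 - 2*e1346 + 8/3*e13456
second term: -8*e12 + 12*e26 + 9*e256 - 16/9*e345 - 2*e1346 + 8/3*e13456
Answer: -4*e1346 + 16/3*e13456


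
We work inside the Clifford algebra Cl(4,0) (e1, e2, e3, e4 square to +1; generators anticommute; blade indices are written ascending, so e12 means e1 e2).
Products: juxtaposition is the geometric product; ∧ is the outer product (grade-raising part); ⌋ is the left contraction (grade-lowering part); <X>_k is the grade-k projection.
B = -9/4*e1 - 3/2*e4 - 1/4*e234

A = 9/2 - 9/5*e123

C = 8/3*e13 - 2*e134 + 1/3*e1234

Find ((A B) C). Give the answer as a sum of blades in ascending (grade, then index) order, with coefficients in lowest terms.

step 1: -81/8*e1 - 27/4*e4 - 9/20*e14 + 81/20*e23 - 9/8*e234 + 27/10*e1234
step 2: 9/10 - 3/8*e1 - 27/5*e2 - 261/10*e3 + 261/20*e12 + 27/2*e13 - 27/20*e14 + 3/20*e23 + 36/5*e24 + 381/20*e34 + 9/4*e123 - 111/10*e124 - 18*e134 - 27/8*e234
Answer: 9/10 - 3/8*e1 - 27/5*e2 - 261/10*e3 + 261/20*e12 + 27/2*e13 - 27/20*e14 + 3/20*e23 + 36/5*e24 + 381/20*e34 + 9/4*e123 - 111/10*e124 - 18*e134 - 27/8*e234


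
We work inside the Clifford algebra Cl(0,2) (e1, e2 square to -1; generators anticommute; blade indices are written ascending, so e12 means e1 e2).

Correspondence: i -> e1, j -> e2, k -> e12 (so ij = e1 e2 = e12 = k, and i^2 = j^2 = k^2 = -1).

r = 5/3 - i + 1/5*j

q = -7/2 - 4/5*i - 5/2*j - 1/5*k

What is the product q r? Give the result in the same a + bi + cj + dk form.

In blades: q = -7/2 - 4/5*e1 - 5/2*e2 - 1/5*e12, r = 5/3 - e1 + 1/5*e2.
Distribute q over r term by term (generator squares from the signature, products reordered to ascending indices): (-7/2)*r = -35/6 + 7/2*e1 - 7/10*e2; (-4/5*e1)*r = -4/5 - 4/3*e1 - 4/25*e12; (-5/2*e2)*r = 1/2 - 25/6*e2 - 5/2*e12; (-1/5*e12)*r = 1/25*e1 + 1/5*e2 - 1/3*e12.
Sum: -92/15 + 331/150*e1 - 14/3*e2 - 449/150*e12; translating back through the correspondence:
Answer: -92/15 + 331/150*i - 14/3*j - 449/150*k


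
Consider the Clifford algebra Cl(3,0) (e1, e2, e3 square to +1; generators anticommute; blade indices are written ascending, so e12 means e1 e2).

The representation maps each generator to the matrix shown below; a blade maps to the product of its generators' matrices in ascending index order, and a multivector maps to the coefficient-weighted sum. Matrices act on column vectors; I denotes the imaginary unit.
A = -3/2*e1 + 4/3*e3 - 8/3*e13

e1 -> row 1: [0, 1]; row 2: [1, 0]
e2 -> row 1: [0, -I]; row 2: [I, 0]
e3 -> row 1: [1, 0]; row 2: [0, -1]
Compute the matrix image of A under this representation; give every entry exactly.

Bivector images (products of the table entries): rho(e13) = rho(e1)rho(e3) = row 1: [0, -1]; row 2: [1, 0].
M = (-3/2)*rho(e1) + (4/3)*rho(e3) + (-8/3)*rho(e13), summed entrywise:
Answer: row 1: [4/3, 7/6]; row 2: [-25/6, -4/3]


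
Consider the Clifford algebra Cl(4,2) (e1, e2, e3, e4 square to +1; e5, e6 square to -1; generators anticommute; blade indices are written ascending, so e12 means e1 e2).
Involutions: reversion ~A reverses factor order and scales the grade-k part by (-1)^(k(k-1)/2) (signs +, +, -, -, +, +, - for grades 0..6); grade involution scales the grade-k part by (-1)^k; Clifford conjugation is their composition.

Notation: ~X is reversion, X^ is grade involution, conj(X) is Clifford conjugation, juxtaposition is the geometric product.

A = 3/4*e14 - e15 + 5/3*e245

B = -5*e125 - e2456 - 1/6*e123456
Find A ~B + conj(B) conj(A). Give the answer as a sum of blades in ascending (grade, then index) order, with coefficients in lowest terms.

first term: 5*e2 - 5/3*e6 + 25/3*e14 - 5/18*e136 + 15/4*e245 - e1246 + 3/4*e1256 + 1/6*e2346 - 1/8*e2356
second term: 5*e2 + 5/3*e6 + 25/3*e14 + 5/18*e136 - 15/4*e245 - e1246 + 3/4*e1256 - 1/6*e2346 + 1/8*e2356
Answer: 10*e2 + 50/3*e14 - 2*e1246 + 3/2*e1256


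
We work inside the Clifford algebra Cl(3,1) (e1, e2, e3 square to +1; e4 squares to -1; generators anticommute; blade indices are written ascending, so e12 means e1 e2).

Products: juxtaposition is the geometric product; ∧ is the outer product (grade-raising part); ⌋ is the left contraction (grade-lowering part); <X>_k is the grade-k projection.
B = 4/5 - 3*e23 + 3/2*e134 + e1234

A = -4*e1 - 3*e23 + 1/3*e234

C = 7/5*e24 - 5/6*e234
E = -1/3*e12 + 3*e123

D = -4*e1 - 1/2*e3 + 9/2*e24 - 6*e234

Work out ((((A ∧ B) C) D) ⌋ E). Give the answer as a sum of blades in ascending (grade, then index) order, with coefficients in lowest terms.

step 1: -16/5*e1 - 12/5*e23 + 12*e123 + 4/15*e234
step 2: -2/9 - 28/75*e3 - 2*e4 + 10*e14 + 84/25*e34 - 112/25*e124 - 84/5*e134 + 8/3*e1234
step 3: 14/75 - 7936/225*e1 - 729/25*e2 + 1/9*e3 + 1042/25*e4 + 729/5*e12 - 3028/75*e13 - 82/5*e14 - 678/25*e23 + 367/25*e24 + 331/5*e34 + 678/5*e123 + 4/3*e124 - 211/25*e134 + 342/25*e234 - 56/25*e1234
step 4: -1791/5 + 1791/25*e1 - 14764/135*e2 - 2187/5*e3 + 61/225*e12 + 2187/25*e13 - 7936/75*e23 + 14/25*e123
Answer: -1791/5 + 1791/25*e1 - 14764/135*e2 - 2187/5*e3 + 61/225*e12 + 2187/25*e13 - 7936/75*e23 + 14/25*e123


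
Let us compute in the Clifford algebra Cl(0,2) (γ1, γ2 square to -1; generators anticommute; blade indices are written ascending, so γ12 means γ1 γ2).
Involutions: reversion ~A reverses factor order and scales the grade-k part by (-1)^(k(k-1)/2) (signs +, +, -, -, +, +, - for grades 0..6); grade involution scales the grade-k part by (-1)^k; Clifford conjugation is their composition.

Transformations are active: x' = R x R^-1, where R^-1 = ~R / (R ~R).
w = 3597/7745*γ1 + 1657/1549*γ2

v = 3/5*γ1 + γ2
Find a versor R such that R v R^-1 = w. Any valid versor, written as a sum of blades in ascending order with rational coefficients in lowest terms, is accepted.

Key observation: q(v) = q(w) = -34/25 (sandwiches preserve the norm), so R = v + w = 8244/7745*γ1 + 3206/1549*γ2 works whenever it is invertible — the component of v along it is kept and (v - w)/2 reverses, sending v to w.
Answer: 8244/7745*γ1 + 3206/1549*γ2


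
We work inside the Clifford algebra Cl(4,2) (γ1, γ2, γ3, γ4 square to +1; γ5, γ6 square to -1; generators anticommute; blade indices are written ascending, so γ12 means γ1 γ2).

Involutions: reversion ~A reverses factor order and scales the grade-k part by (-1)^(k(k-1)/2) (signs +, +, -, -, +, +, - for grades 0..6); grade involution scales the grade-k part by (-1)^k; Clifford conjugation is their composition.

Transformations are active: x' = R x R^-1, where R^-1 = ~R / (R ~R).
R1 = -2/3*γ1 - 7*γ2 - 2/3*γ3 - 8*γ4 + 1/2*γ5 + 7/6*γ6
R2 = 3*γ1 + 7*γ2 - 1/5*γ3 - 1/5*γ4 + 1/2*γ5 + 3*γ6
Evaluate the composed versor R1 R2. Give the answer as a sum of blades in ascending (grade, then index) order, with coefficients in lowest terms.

Distribute over the terms of R1 (each basis-blade product reordered to ascending indices, repeated generators contracted through their squares):
(-2/3*γ1) R2 = -2 - 14/3*γ12 + 2/15*γ13 + 2/15*γ14 - 1/3*γ15 - 2*γ16
(-7*γ2) R2 = -49 + 21*γ12 + 7/5*γ23 + 7/5*γ24 - 7/2*γ25 - 21*γ26
(-2/3*γ3) R2 = 2/15 + 2*γ13 + 14/3*γ23 + 2/15*γ34 - 1/3*γ35 - 2*γ36
(-8*γ4) R2 = 8/5 + 24*γ14 + 56*γ24 - 8/5*γ34 - 4*γ45 - 24*γ46
(1/2*γ5) R2 = -1/4 - 3/2*γ15 - 7/2*γ25 + 1/10*γ35 + 1/10*γ45 + 3/2*γ56
(7/6*γ6) R2 = -7/2 - 7/2*γ16 - 49/6*γ26 + 7/30*γ36 + 7/30*γ46 - 7/12*γ56
Summing the partial products and collecting blades:
Answer: -3181/60 + 49/3*γ12 + 32/15*γ13 + 362/15*γ14 - 11/6*γ15 - 11/2*γ16 + 91/15*γ23 + 287/5*γ24 - 7*γ25 - 175/6*γ26 - 22/15*γ34 - 7/30*γ35 - 53/30*γ36 - 39/10*γ45 - 713/30*γ46 + 11/12*γ56


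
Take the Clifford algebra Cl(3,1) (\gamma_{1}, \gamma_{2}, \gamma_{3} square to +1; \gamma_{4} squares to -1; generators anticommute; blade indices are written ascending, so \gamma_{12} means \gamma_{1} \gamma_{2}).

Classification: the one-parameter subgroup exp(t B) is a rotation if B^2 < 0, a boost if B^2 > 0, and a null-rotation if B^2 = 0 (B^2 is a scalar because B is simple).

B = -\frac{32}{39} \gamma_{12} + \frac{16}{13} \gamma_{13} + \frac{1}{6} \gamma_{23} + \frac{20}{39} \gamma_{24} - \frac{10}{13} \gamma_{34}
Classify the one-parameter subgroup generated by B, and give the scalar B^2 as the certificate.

B^2 term by term: the squares give (-\frac{32}{39})^2*(\gamma_{12})^2 + (\frac{16}{13})^2*(\gamma_{13})^2 + (\frac{1}{6})^2*(\gamma_{23})^2 + (\frac{20}{39})^2*(\gamma_{24})^2 + (-\frac{10}{13})^2*(\gamma_{34})^2 = \frac{1024}{1521}*(-1) + \frac{256}{169}*(-1) + \frac{1}{36}*(-1) + \frac{400}{1521}*(+1) + \frac{100}{169}*(+1) = -\frac{49}{36} (each basis 2-blade squares to minus the product of its generators' squares); cross terms between blades sharing an index anticommute and cancel; the commuting (index-disjoint) pairs give grade-4 terms 2*c*c'*(blade product), which cancel blade by blade — \gamma_{1234}: \frac{640}{507} - \frac{640}{507} = 0 — confirming B is simple. So B^2 = -\frac{49}{36}.
Answer: rotation, certificate B^2 = -\frac{49}{36}. Certificate logic: -\frac{49}{36} is a conjugation-invariant scalar, so its sign fixes rotation versus boost versus null-rotation outright.
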